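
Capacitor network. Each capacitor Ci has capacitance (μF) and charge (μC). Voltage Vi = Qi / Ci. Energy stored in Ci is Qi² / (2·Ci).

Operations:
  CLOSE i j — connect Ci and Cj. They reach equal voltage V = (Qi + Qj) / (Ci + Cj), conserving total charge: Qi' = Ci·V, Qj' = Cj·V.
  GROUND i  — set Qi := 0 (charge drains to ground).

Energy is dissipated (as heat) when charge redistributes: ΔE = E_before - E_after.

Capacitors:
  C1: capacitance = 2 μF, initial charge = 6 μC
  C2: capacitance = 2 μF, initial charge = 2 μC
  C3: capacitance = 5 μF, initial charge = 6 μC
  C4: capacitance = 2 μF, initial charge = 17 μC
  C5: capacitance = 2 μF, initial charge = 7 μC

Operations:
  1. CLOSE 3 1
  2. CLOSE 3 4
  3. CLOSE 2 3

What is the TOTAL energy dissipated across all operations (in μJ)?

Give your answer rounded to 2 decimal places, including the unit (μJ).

Initial: C1(2μF, Q=6μC, V=3.00V), C2(2μF, Q=2μC, V=1.00V), C3(5μF, Q=6μC, V=1.20V), C4(2μF, Q=17μC, V=8.50V), C5(2μF, Q=7μC, V=3.50V)
Op 1: CLOSE 3-1: Q_total=12.00, C_total=7.00, V=1.71; Q3=8.57, Q1=3.43; dissipated=2.314
Op 2: CLOSE 3-4: Q_total=25.57, C_total=7.00, V=3.65; Q3=18.27, Q4=7.31; dissipated=32.890
Op 3: CLOSE 2-3: Q_total=20.27, C_total=7.00, V=2.90; Q2=5.79, Q3=14.48; dissipated=5.028
Total dissipated: 40.232 μJ

Answer: 40.23 μJ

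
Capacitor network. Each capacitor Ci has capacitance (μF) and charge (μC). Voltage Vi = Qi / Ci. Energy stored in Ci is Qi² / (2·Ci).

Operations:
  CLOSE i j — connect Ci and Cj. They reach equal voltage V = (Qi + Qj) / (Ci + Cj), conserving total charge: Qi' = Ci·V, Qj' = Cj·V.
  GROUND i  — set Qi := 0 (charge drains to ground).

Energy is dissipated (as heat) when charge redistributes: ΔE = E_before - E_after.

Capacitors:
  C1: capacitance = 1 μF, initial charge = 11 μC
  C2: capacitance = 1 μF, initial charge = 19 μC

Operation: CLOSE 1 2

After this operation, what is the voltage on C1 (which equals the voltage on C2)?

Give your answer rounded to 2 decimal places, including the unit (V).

Answer: 15.00 V

Derivation:
Initial: C1(1μF, Q=11μC, V=11.00V), C2(1μF, Q=19μC, V=19.00V)
Op 1: CLOSE 1-2: Q_total=30.00, C_total=2.00, V=15.00; Q1=15.00, Q2=15.00; dissipated=16.000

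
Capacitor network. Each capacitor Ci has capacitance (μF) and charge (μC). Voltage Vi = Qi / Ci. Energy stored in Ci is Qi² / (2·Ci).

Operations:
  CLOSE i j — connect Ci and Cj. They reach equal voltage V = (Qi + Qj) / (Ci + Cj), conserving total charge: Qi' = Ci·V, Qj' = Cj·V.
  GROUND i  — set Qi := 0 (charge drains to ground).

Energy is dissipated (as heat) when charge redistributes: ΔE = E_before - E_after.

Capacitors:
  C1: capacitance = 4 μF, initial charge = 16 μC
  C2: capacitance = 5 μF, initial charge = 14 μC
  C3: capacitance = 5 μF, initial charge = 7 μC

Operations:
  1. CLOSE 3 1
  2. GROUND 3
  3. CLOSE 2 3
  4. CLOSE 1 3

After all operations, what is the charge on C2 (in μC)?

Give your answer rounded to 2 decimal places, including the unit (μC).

Initial: C1(4μF, Q=16μC, V=4.00V), C2(5μF, Q=14μC, V=2.80V), C3(5μF, Q=7μC, V=1.40V)
Op 1: CLOSE 3-1: Q_total=23.00, C_total=9.00, V=2.56; Q3=12.78, Q1=10.22; dissipated=7.511
Op 2: GROUND 3: Q3=0; energy lost=16.327
Op 3: CLOSE 2-3: Q_total=14.00, C_total=10.00, V=1.40; Q2=7.00, Q3=7.00; dissipated=9.800
Op 4: CLOSE 1-3: Q_total=17.22, C_total=9.00, V=1.91; Q1=7.65, Q3=9.57; dissipated=1.484
Final charges: Q1=7.65, Q2=7.00, Q3=9.57

Answer: 7.00 μC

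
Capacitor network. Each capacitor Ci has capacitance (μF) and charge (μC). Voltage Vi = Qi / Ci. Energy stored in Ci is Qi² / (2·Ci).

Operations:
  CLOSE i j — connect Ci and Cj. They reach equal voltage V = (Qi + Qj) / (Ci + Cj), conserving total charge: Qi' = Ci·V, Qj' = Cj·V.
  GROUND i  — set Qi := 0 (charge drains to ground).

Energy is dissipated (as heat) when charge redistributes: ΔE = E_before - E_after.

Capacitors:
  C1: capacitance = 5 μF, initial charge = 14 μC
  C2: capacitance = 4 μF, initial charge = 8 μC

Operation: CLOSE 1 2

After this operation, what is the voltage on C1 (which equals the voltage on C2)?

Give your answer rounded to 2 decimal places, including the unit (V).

Initial: C1(5μF, Q=14μC, V=2.80V), C2(4μF, Q=8μC, V=2.00V)
Op 1: CLOSE 1-2: Q_total=22.00, C_total=9.00, V=2.44; Q1=12.22, Q2=9.78; dissipated=0.711

Answer: 2.44 V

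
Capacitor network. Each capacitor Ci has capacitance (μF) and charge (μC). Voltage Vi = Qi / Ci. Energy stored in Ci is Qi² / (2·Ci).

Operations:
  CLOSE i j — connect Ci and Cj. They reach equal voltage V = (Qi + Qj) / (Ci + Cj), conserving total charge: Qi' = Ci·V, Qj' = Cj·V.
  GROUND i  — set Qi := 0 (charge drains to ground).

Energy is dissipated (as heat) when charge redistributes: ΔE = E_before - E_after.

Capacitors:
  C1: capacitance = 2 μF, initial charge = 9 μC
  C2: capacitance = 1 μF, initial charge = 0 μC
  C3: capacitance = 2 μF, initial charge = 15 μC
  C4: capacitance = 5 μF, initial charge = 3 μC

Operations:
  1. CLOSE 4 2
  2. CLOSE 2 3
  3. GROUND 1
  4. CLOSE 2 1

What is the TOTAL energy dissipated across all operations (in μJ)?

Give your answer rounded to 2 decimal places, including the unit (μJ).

Answer: 45.63 μJ

Derivation:
Initial: C1(2μF, Q=9μC, V=4.50V), C2(1μF, Q=0μC, V=0.00V), C3(2μF, Q=15μC, V=7.50V), C4(5μF, Q=3μC, V=0.60V)
Op 1: CLOSE 4-2: Q_total=3.00, C_total=6.00, V=0.50; Q4=2.50, Q2=0.50; dissipated=0.150
Op 2: CLOSE 2-3: Q_total=15.50, C_total=3.00, V=5.17; Q2=5.17, Q3=10.33; dissipated=16.333
Op 3: GROUND 1: Q1=0; energy lost=20.250
Op 4: CLOSE 2-1: Q_total=5.17, C_total=3.00, V=1.72; Q2=1.72, Q1=3.44; dissipated=8.898
Total dissipated: 45.631 μJ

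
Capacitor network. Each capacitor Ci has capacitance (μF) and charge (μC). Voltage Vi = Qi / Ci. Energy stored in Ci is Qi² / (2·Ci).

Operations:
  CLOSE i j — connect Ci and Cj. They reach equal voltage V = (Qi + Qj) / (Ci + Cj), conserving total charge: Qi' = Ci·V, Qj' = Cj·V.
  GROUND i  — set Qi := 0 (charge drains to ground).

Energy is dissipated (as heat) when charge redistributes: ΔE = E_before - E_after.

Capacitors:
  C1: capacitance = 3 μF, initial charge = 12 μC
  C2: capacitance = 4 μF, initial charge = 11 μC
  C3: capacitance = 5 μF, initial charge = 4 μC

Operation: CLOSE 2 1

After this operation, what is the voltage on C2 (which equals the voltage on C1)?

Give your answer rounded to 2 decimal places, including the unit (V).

Initial: C1(3μF, Q=12μC, V=4.00V), C2(4μF, Q=11μC, V=2.75V), C3(5μF, Q=4μC, V=0.80V)
Op 1: CLOSE 2-1: Q_total=23.00, C_total=7.00, V=3.29; Q2=13.14, Q1=9.86; dissipated=1.339

Answer: 3.29 V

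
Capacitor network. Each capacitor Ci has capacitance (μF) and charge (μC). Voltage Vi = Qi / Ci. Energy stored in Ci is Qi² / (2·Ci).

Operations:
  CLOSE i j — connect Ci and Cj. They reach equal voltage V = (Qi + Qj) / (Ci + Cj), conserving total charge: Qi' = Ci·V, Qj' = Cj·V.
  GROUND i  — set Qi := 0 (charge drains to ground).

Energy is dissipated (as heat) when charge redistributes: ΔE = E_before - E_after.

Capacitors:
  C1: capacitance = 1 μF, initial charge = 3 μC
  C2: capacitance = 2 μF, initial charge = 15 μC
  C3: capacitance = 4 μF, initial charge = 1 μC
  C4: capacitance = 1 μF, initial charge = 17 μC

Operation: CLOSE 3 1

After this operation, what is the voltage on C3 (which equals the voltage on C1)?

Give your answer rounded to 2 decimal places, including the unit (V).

Answer: 0.80 V

Derivation:
Initial: C1(1μF, Q=3μC, V=3.00V), C2(2μF, Q=15μC, V=7.50V), C3(4μF, Q=1μC, V=0.25V), C4(1μF, Q=17μC, V=17.00V)
Op 1: CLOSE 3-1: Q_total=4.00, C_total=5.00, V=0.80; Q3=3.20, Q1=0.80; dissipated=3.025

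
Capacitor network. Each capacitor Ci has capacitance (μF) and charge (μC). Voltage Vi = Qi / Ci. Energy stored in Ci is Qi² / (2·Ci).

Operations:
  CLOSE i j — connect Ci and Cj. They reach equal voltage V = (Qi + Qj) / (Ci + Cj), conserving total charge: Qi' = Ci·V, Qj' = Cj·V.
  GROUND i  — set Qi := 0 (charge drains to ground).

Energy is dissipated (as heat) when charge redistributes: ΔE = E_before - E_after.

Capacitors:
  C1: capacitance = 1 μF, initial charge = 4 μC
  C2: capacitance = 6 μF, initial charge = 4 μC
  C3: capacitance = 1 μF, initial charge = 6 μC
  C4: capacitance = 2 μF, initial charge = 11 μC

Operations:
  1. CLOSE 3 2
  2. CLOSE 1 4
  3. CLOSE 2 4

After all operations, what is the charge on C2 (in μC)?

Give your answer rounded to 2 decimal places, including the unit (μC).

Answer: 13.93 μC

Derivation:
Initial: C1(1μF, Q=4μC, V=4.00V), C2(6μF, Q=4μC, V=0.67V), C3(1μF, Q=6μC, V=6.00V), C4(2μF, Q=11μC, V=5.50V)
Op 1: CLOSE 3-2: Q_total=10.00, C_total=7.00, V=1.43; Q3=1.43, Q2=8.57; dissipated=12.190
Op 2: CLOSE 1-4: Q_total=15.00, C_total=3.00, V=5.00; Q1=5.00, Q4=10.00; dissipated=0.750
Op 3: CLOSE 2-4: Q_total=18.57, C_total=8.00, V=2.32; Q2=13.93, Q4=4.64; dissipated=9.566
Final charges: Q1=5.00, Q2=13.93, Q3=1.43, Q4=4.64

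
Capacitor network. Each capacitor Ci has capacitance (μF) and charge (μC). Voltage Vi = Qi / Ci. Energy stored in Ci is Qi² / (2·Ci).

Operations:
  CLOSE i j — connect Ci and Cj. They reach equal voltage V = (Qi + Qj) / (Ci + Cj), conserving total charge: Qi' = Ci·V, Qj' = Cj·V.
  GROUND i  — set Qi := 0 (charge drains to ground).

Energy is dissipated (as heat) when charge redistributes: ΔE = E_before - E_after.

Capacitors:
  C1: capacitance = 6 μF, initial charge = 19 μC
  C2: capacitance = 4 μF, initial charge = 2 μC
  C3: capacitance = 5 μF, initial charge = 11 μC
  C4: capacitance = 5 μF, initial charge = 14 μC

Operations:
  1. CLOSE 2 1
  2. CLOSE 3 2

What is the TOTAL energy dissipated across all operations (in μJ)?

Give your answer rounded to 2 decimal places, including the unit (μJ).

Initial: C1(6μF, Q=19μC, V=3.17V), C2(4μF, Q=2μC, V=0.50V), C3(5μF, Q=11μC, V=2.20V), C4(5μF, Q=14μC, V=2.80V)
Op 1: CLOSE 2-1: Q_total=21.00, C_total=10.00, V=2.10; Q2=8.40, Q1=12.60; dissipated=8.533
Op 2: CLOSE 3-2: Q_total=19.40, C_total=9.00, V=2.16; Q3=10.78, Q2=8.62; dissipated=0.011
Total dissipated: 8.544 μJ

Answer: 8.54 μJ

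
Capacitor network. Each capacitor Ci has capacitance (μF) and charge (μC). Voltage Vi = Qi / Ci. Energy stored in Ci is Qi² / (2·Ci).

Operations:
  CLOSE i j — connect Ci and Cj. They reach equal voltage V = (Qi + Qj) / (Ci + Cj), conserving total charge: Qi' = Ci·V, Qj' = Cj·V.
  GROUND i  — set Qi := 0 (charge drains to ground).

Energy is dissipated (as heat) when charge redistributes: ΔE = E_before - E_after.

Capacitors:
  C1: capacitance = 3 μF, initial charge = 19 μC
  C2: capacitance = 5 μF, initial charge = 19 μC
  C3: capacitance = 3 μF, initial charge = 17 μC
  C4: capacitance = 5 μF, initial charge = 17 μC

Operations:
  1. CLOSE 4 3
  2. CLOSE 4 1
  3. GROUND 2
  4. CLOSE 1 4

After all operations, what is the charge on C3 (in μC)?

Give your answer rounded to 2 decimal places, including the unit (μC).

Answer: 12.75 μC

Derivation:
Initial: C1(3μF, Q=19μC, V=6.33V), C2(5μF, Q=19μC, V=3.80V), C3(3μF, Q=17μC, V=5.67V), C4(5μF, Q=17μC, V=3.40V)
Op 1: CLOSE 4-3: Q_total=34.00, C_total=8.00, V=4.25; Q4=21.25, Q3=12.75; dissipated=4.817
Op 2: CLOSE 4-1: Q_total=40.25, C_total=8.00, V=5.03; Q4=25.16, Q1=15.09; dissipated=4.069
Op 3: GROUND 2: Q2=0; energy lost=36.100
Op 4: CLOSE 1-4: Q_total=40.25, C_total=8.00, V=5.03; Q1=15.09, Q4=25.16; dissipated=0.000
Final charges: Q1=15.09, Q2=0.00, Q3=12.75, Q4=25.16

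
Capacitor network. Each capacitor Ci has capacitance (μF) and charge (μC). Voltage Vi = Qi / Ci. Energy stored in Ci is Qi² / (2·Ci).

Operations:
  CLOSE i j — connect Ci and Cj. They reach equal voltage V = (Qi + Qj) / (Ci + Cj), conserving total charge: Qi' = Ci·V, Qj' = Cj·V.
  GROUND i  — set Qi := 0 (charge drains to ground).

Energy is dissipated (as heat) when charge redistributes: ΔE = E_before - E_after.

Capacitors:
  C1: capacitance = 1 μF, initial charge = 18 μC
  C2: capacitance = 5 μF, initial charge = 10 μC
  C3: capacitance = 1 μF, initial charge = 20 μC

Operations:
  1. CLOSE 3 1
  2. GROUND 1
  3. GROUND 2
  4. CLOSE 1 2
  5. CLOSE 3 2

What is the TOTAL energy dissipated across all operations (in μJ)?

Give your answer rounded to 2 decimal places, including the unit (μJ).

Initial: C1(1μF, Q=18μC, V=18.00V), C2(5μF, Q=10μC, V=2.00V), C3(1μF, Q=20μC, V=20.00V)
Op 1: CLOSE 3-1: Q_total=38.00, C_total=2.00, V=19.00; Q3=19.00, Q1=19.00; dissipated=1.000
Op 2: GROUND 1: Q1=0; energy lost=180.500
Op 3: GROUND 2: Q2=0; energy lost=10.000
Op 4: CLOSE 1-2: Q_total=0.00, C_total=6.00, V=0.00; Q1=0.00, Q2=0.00; dissipated=0.000
Op 5: CLOSE 3-2: Q_total=19.00, C_total=6.00, V=3.17; Q3=3.17, Q2=15.83; dissipated=150.417
Total dissipated: 341.917 μJ

Answer: 341.92 μJ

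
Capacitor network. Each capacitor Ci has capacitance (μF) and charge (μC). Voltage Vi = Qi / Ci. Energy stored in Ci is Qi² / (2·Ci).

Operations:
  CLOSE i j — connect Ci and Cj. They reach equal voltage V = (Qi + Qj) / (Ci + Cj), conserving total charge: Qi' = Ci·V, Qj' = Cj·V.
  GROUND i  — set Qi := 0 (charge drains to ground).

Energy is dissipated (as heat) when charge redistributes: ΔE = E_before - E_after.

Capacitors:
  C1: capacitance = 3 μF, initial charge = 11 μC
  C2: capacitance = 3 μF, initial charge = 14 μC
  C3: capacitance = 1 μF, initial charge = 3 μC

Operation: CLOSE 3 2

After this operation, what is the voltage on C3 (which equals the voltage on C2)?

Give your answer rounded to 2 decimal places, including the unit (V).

Answer: 4.25 V

Derivation:
Initial: C1(3μF, Q=11μC, V=3.67V), C2(3μF, Q=14μC, V=4.67V), C3(1μF, Q=3μC, V=3.00V)
Op 1: CLOSE 3-2: Q_total=17.00, C_total=4.00, V=4.25; Q3=4.25, Q2=12.75; dissipated=1.042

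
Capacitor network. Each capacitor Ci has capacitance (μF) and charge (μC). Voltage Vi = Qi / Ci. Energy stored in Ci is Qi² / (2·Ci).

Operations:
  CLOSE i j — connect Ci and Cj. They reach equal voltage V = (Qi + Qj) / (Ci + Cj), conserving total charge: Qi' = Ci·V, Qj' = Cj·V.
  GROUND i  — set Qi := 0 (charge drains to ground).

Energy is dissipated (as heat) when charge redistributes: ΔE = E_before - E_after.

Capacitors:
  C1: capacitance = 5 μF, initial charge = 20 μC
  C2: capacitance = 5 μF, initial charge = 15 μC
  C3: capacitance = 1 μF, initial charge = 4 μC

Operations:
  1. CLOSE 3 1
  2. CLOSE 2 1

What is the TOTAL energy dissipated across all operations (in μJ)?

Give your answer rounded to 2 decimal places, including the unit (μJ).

Initial: C1(5μF, Q=20μC, V=4.00V), C2(5μF, Q=15μC, V=3.00V), C3(1μF, Q=4μC, V=4.00V)
Op 1: CLOSE 3-1: Q_total=24.00, C_total=6.00, V=4.00; Q3=4.00, Q1=20.00; dissipated=0.000
Op 2: CLOSE 2-1: Q_total=35.00, C_total=10.00, V=3.50; Q2=17.50, Q1=17.50; dissipated=1.250
Total dissipated: 1.250 μJ

Answer: 1.25 μJ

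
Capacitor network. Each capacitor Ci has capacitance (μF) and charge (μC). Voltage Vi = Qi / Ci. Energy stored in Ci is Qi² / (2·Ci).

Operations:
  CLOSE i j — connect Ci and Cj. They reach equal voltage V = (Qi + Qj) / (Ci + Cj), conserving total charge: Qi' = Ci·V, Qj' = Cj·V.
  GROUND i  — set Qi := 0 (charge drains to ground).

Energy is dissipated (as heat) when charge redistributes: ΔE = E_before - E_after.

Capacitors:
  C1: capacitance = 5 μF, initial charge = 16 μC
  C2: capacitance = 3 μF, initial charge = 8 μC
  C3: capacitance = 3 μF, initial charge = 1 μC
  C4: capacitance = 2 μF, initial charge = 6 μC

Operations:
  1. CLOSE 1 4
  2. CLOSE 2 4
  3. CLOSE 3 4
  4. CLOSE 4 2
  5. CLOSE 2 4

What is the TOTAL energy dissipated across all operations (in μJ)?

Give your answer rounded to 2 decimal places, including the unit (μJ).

Initial: C1(5μF, Q=16μC, V=3.20V), C2(3μF, Q=8μC, V=2.67V), C3(3μF, Q=1μC, V=0.33V), C4(2μF, Q=6μC, V=3.00V)
Op 1: CLOSE 1-4: Q_total=22.00, C_total=7.00, V=3.14; Q1=15.71, Q4=6.29; dissipated=0.029
Op 2: CLOSE 2-4: Q_total=14.29, C_total=5.00, V=2.86; Q2=8.57, Q4=5.71; dissipated=0.136
Op 3: CLOSE 3-4: Q_total=6.71, C_total=5.00, V=1.34; Q3=4.03, Q4=2.69; dissipated=3.822
Op 4: CLOSE 4-2: Q_total=11.26, C_total=5.00, V=2.25; Q4=4.50, Q2=6.75; dissipated=1.376
Op 5: CLOSE 2-4: Q_total=11.26, C_total=5.00, V=2.25; Q2=6.75, Q4=4.50; dissipated=0.000
Total dissipated: 5.362 μJ

Answer: 5.36 μJ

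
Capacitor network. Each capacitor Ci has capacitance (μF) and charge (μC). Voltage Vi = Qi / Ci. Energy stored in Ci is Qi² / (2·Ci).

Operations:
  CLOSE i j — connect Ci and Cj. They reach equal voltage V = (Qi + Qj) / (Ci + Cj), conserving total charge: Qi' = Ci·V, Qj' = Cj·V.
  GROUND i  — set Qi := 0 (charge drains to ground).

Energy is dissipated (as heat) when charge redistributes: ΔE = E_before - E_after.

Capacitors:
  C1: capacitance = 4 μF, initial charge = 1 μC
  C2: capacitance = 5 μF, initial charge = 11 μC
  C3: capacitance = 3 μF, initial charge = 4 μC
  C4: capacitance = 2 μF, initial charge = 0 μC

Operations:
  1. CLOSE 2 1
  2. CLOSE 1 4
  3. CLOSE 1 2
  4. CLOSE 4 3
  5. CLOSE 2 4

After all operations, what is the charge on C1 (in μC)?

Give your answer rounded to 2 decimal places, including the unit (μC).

Initial: C1(4μF, Q=1μC, V=0.25V), C2(5μF, Q=11μC, V=2.20V), C3(3μF, Q=4μC, V=1.33V), C4(2μF, Q=0μC, V=0.00V)
Op 1: CLOSE 2-1: Q_total=12.00, C_total=9.00, V=1.33; Q2=6.67, Q1=5.33; dissipated=4.225
Op 2: CLOSE 1-4: Q_total=5.33, C_total=6.00, V=0.89; Q1=3.56, Q4=1.78; dissipated=1.185
Op 3: CLOSE 1-2: Q_total=10.22, C_total=9.00, V=1.14; Q1=4.54, Q2=5.68; dissipated=0.219
Op 4: CLOSE 4-3: Q_total=5.78, C_total=5.00, V=1.16; Q4=2.31, Q3=3.47; dissipated=0.119
Op 5: CLOSE 2-4: Q_total=7.99, C_total=7.00, V=1.14; Q2=5.71, Q4=2.28; dissipated=0.000
Final charges: Q1=4.54, Q2=5.71, Q3=3.47, Q4=2.28

Answer: 4.54 μC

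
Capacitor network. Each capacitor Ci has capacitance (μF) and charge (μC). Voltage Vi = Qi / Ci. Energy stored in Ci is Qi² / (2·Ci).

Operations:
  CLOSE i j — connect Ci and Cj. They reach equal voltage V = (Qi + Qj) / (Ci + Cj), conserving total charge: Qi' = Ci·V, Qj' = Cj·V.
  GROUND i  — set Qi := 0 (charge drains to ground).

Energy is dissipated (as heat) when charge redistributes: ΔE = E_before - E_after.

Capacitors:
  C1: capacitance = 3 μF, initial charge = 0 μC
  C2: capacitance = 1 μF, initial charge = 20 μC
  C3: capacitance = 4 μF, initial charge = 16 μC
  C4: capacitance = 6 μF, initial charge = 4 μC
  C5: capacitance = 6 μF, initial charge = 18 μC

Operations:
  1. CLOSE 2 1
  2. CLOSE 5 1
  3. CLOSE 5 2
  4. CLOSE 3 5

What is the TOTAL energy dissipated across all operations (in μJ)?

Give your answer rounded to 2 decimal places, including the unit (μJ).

Answer: 154.79 μJ

Derivation:
Initial: C1(3μF, Q=0μC, V=0.00V), C2(1μF, Q=20μC, V=20.00V), C3(4μF, Q=16μC, V=4.00V), C4(6μF, Q=4μC, V=0.67V), C5(6μF, Q=18μC, V=3.00V)
Op 1: CLOSE 2-1: Q_total=20.00, C_total=4.00, V=5.00; Q2=5.00, Q1=15.00; dissipated=150.000
Op 2: CLOSE 5-1: Q_total=33.00, C_total=9.00, V=3.67; Q5=22.00, Q1=11.00; dissipated=4.000
Op 3: CLOSE 5-2: Q_total=27.00, C_total=7.00, V=3.86; Q5=23.14, Q2=3.86; dissipated=0.762
Op 4: CLOSE 3-5: Q_total=39.14, C_total=10.00, V=3.91; Q3=15.66, Q5=23.49; dissipated=0.024
Total dissipated: 154.786 μJ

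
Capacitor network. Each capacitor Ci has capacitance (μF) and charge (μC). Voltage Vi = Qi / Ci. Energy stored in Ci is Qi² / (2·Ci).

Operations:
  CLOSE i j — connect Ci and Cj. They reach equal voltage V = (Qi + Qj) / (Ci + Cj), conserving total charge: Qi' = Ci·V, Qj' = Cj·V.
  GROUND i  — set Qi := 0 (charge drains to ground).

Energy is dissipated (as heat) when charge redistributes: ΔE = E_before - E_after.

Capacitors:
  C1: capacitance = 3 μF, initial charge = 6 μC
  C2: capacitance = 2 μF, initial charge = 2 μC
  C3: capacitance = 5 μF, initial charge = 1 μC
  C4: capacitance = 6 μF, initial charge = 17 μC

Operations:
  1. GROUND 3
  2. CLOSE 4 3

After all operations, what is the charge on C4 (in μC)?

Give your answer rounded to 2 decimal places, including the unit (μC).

Answer: 9.27 μC

Derivation:
Initial: C1(3μF, Q=6μC, V=2.00V), C2(2μF, Q=2μC, V=1.00V), C3(5μF, Q=1μC, V=0.20V), C4(6μF, Q=17μC, V=2.83V)
Op 1: GROUND 3: Q3=0; energy lost=0.100
Op 2: CLOSE 4-3: Q_total=17.00, C_total=11.00, V=1.55; Q4=9.27, Q3=7.73; dissipated=10.947
Final charges: Q1=6.00, Q2=2.00, Q3=7.73, Q4=9.27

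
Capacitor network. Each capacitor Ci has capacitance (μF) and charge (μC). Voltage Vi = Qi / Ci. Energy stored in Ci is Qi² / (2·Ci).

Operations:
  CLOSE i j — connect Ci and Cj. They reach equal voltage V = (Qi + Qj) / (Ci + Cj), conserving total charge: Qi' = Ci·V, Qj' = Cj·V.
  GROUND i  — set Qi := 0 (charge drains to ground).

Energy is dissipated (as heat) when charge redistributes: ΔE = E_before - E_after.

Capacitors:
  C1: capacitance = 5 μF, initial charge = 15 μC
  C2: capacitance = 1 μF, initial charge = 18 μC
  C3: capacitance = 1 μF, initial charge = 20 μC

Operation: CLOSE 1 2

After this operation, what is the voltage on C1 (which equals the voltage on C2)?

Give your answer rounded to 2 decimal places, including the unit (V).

Answer: 5.50 V

Derivation:
Initial: C1(5μF, Q=15μC, V=3.00V), C2(1μF, Q=18μC, V=18.00V), C3(1μF, Q=20μC, V=20.00V)
Op 1: CLOSE 1-2: Q_total=33.00, C_total=6.00, V=5.50; Q1=27.50, Q2=5.50; dissipated=93.750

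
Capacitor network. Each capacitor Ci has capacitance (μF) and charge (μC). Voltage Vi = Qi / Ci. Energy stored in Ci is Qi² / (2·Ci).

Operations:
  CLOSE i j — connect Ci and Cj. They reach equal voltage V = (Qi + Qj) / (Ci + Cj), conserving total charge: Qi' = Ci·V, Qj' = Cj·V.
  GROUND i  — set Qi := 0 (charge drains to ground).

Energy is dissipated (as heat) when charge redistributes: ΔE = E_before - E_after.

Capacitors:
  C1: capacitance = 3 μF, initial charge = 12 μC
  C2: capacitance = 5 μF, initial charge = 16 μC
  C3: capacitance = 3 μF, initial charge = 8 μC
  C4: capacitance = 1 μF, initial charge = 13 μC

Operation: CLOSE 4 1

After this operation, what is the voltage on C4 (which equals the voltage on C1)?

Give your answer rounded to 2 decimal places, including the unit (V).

Initial: C1(3μF, Q=12μC, V=4.00V), C2(5μF, Q=16μC, V=3.20V), C3(3μF, Q=8μC, V=2.67V), C4(1μF, Q=13μC, V=13.00V)
Op 1: CLOSE 4-1: Q_total=25.00, C_total=4.00, V=6.25; Q4=6.25, Q1=18.75; dissipated=30.375

Answer: 6.25 V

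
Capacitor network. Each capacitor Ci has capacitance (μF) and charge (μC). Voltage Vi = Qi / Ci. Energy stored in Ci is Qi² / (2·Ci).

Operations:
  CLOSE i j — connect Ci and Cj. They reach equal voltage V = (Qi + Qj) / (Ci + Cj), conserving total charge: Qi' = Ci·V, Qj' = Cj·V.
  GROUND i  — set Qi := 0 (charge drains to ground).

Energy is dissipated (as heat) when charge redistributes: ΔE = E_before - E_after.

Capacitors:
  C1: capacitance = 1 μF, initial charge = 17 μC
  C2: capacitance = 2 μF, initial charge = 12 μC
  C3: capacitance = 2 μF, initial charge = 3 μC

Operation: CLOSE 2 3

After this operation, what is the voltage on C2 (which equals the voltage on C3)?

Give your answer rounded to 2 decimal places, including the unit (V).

Initial: C1(1μF, Q=17μC, V=17.00V), C2(2μF, Q=12μC, V=6.00V), C3(2μF, Q=3μC, V=1.50V)
Op 1: CLOSE 2-3: Q_total=15.00, C_total=4.00, V=3.75; Q2=7.50, Q3=7.50; dissipated=10.125

Answer: 3.75 V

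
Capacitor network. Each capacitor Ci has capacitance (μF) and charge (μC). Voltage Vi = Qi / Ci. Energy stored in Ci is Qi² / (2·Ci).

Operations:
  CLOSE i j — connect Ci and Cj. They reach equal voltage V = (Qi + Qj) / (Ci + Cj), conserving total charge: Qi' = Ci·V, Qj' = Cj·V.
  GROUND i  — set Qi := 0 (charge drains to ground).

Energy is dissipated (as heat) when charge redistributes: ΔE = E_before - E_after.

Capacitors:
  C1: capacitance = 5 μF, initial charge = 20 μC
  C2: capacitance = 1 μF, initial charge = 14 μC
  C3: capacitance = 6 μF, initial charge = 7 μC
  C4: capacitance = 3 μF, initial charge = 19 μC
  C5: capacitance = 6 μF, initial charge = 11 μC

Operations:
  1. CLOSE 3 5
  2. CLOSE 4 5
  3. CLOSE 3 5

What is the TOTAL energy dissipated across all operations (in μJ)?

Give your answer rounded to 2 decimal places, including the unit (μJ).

Initial: C1(5μF, Q=20μC, V=4.00V), C2(1μF, Q=14μC, V=14.00V), C3(6μF, Q=7μC, V=1.17V), C4(3μF, Q=19μC, V=6.33V), C5(6μF, Q=11μC, V=1.83V)
Op 1: CLOSE 3-5: Q_total=18.00, C_total=12.00, V=1.50; Q3=9.00, Q5=9.00; dissipated=0.667
Op 2: CLOSE 4-5: Q_total=28.00, C_total=9.00, V=3.11; Q4=9.33, Q5=18.67; dissipated=23.361
Op 3: CLOSE 3-5: Q_total=27.67, C_total=12.00, V=2.31; Q3=13.83, Q5=13.83; dissipated=3.894
Total dissipated: 27.921 μJ

Answer: 27.92 μJ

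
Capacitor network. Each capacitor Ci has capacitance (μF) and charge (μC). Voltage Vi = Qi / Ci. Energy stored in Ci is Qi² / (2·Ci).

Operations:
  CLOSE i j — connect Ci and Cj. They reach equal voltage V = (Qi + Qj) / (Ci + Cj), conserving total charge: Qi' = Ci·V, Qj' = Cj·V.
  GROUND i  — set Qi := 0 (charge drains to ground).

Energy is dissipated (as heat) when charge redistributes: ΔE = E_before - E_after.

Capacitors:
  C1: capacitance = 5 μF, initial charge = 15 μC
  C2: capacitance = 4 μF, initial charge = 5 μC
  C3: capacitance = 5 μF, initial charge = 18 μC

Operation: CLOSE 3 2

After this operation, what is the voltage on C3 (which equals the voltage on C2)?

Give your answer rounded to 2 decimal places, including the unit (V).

Answer: 2.56 V

Derivation:
Initial: C1(5μF, Q=15μC, V=3.00V), C2(4μF, Q=5μC, V=1.25V), C3(5μF, Q=18μC, V=3.60V)
Op 1: CLOSE 3-2: Q_total=23.00, C_total=9.00, V=2.56; Q3=12.78, Q2=10.22; dissipated=6.136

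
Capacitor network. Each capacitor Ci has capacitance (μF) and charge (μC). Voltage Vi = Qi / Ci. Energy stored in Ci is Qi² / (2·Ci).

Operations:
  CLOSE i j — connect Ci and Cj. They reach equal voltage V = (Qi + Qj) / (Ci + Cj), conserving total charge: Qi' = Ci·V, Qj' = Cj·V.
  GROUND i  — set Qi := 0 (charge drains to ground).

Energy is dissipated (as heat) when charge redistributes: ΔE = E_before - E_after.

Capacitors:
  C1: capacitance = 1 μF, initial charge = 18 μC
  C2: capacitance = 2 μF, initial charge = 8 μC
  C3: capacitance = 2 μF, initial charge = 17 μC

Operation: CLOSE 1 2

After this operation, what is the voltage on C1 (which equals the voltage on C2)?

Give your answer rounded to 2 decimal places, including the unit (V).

Answer: 8.67 V

Derivation:
Initial: C1(1μF, Q=18μC, V=18.00V), C2(2μF, Q=8μC, V=4.00V), C3(2μF, Q=17μC, V=8.50V)
Op 1: CLOSE 1-2: Q_total=26.00, C_total=3.00, V=8.67; Q1=8.67, Q2=17.33; dissipated=65.333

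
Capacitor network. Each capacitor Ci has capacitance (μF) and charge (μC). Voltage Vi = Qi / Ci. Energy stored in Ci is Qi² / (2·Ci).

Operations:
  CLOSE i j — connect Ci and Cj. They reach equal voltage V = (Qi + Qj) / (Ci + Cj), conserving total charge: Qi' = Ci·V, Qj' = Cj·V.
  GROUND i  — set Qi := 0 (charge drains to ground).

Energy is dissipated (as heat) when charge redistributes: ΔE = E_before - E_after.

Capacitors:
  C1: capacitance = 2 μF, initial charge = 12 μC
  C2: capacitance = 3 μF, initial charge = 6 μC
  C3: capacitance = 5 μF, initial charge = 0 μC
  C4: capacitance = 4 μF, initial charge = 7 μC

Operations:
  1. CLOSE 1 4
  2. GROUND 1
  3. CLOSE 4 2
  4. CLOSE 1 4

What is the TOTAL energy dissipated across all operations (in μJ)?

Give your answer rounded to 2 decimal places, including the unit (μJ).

Initial: C1(2μF, Q=12μC, V=6.00V), C2(3μF, Q=6μC, V=2.00V), C3(5μF, Q=0μC, V=0.00V), C4(4μF, Q=7μC, V=1.75V)
Op 1: CLOSE 1-4: Q_total=19.00, C_total=6.00, V=3.17; Q1=6.33, Q4=12.67; dissipated=12.042
Op 2: GROUND 1: Q1=0; energy lost=10.028
Op 3: CLOSE 4-2: Q_total=18.67, C_total=7.00, V=2.67; Q4=10.67, Q2=8.00; dissipated=1.167
Op 4: CLOSE 1-4: Q_total=10.67, C_total=6.00, V=1.78; Q1=3.56, Q4=7.11; dissipated=4.741
Total dissipated: 27.977 μJ

Answer: 27.98 μJ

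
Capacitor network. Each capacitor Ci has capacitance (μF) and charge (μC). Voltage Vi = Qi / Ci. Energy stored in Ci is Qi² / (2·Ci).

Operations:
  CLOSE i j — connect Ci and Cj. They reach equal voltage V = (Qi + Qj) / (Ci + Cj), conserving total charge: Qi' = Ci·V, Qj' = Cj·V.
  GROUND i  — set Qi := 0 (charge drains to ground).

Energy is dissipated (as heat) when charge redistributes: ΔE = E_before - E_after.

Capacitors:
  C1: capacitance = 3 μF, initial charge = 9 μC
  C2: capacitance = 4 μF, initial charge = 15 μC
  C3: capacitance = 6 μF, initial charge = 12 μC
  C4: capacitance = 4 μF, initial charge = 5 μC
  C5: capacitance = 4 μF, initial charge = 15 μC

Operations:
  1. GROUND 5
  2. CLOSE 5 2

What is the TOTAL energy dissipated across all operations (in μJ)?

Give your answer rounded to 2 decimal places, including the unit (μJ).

Initial: C1(3μF, Q=9μC, V=3.00V), C2(4μF, Q=15μC, V=3.75V), C3(6μF, Q=12μC, V=2.00V), C4(4μF, Q=5μC, V=1.25V), C5(4μF, Q=15μC, V=3.75V)
Op 1: GROUND 5: Q5=0; energy lost=28.125
Op 2: CLOSE 5-2: Q_total=15.00, C_total=8.00, V=1.88; Q5=7.50, Q2=7.50; dissipated=14.062
Total dissipated: 42.188 μJ

Answer: 42.19 μJ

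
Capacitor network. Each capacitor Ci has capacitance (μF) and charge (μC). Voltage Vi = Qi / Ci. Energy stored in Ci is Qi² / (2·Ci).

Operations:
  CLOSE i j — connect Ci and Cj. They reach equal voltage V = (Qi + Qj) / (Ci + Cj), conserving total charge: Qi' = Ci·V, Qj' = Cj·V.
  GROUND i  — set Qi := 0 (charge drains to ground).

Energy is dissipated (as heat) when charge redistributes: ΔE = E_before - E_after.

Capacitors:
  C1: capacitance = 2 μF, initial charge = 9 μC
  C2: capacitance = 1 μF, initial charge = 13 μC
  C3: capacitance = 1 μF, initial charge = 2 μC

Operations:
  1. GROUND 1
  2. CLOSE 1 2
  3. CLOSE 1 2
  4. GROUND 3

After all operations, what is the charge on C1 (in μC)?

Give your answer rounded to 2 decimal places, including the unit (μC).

Initial: C1(2μF, Q=9μC, V=4.50V), C2(1μF, Q=13μC, V=13.00V), C3(1μF, Q=2μC, V=2.00V)
Op 1: GROUND 1: Q1=0; energy lost=20.250
Op 2: CLOSE 1-2: Q_total=13.00, C_total=3.00, V=4.33; Q1=8.67, Q2=4.33; dissipated=56.333
Op 3: CLOSE 1-2: Q_total=13.00, C_total=3.00, V=4.33; Q1=8.67, Q2=4.33; dissipated=0.000
Op 4: GROUND 3: Q3=0; energy lost=2.000
Final charges: Q1=8.67, Q2=4.33, Q3=0.00

Answer: 8.67 μC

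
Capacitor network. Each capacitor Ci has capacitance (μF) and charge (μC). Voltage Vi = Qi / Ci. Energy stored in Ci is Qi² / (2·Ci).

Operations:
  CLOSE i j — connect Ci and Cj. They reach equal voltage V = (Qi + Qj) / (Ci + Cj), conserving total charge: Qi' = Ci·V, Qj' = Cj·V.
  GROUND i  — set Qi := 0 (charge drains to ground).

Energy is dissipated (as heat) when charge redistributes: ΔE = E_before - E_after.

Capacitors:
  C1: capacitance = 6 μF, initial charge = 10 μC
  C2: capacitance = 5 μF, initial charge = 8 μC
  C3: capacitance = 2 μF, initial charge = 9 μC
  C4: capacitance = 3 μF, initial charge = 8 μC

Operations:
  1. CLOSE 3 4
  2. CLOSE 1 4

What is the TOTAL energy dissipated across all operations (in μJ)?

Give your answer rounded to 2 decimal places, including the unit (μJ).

Initial: C1(6μF, Q=10μC, V=1.67V), C2(5μF, Q=8μC, V=1.60V), C3(2μF, Q=9μC, V=4.50V), C4(3μF, Q=8μC, V=2.67V)
Op 1: CLOSE 3-4: Q_total=17.00, C_total=5.00, V=3.40; Q3=6.80, Q4=10.20; dissipated=2.017
Op 2: CLOSE 1-4: Q_total=20.20, C_total=9.00, V=2.24; Q1=13.47, Q4=6.73; dissipated=3.004
Total dissipated: 5.021 μJ

Answer: 5.02 μJ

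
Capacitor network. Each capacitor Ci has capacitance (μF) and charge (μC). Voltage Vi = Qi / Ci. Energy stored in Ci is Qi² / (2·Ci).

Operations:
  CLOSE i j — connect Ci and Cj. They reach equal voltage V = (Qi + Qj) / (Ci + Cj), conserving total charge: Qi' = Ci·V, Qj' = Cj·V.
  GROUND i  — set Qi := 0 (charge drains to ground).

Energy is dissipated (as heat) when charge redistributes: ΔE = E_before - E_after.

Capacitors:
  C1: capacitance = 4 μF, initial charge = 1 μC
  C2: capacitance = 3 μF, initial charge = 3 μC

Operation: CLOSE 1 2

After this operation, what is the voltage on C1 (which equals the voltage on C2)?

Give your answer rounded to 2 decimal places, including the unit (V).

Answer: 0.57 V

Derivation:
Initial: C1(4μF, Q=1μC, V=0.25V), C2(3μF, Q=3μC, V=1.00V)
Op 1: CLOSE 1-2: Q_total=4.00, C_total=7.00, V=0.57; Q1=2.29, Q2=1.71; dissipated=0.482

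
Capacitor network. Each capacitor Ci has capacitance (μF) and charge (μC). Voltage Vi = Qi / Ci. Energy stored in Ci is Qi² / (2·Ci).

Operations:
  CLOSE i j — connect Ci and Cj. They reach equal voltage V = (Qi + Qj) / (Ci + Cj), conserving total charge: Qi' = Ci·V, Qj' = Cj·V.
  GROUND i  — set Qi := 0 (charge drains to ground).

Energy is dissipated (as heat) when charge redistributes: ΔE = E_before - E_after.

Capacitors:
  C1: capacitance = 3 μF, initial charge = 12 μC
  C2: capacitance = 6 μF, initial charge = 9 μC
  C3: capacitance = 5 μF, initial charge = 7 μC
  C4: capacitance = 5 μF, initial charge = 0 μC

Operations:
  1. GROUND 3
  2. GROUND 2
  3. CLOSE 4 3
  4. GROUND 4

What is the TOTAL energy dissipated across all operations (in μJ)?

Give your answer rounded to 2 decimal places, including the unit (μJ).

Initial: C1(3μF, Q=12μC, V=4.00V), C2(6μF, Q=9μC, V=1.50V), C3(5μF, Q=7μC, V=1.40V), C4(5μF, Q=0μC, V=0.00V)
Op 1: GROUND 3: Q3=0; energy lost=4.900
Op 2: GROUND 2: Q2=0; energy lost=6.750
Op 3: CLOSE 4-3: Q_total=0.00, C_total=10.00, V=0.00; Q4=0.00, Q3=0.00; dissipated=0.000
Op 4: GROUND 4: Q4=0; energy lost=0.000
Total dissipated: 11.650 μJ

Answer: 11.65 μJ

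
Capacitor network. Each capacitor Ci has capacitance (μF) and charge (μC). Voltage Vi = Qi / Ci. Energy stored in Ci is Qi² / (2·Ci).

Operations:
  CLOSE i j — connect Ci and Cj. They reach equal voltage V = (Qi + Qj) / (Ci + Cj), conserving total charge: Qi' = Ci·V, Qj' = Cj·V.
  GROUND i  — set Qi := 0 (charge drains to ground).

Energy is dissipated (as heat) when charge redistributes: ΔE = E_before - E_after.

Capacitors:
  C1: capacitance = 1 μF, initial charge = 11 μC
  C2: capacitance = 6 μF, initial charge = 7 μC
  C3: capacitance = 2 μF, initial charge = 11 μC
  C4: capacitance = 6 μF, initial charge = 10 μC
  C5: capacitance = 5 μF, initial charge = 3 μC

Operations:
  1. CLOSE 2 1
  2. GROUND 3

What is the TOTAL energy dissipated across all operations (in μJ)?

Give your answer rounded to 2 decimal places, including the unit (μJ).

Initial: C1(1μF, Q=11μC, V=11.00V), C2(6μF, Q=7μC, V=1.17V), C3(2μF, Q=11μC, V=5.50V), C4(6μF, Q=10μC, V=1.67V), C5(5μF, Q=3μC, V=0.60V)
Op 1: CLOSE 2-1: Q_total=18.00, C_total=7.00, V=2.57; Q2=15.43, Q1=2.57; dissipated=41.440
Op 2: GROUND 3: Q3=0; energy lost=30.250
Total dissipated: 71.690 μJ

Answer: 71.69 μJ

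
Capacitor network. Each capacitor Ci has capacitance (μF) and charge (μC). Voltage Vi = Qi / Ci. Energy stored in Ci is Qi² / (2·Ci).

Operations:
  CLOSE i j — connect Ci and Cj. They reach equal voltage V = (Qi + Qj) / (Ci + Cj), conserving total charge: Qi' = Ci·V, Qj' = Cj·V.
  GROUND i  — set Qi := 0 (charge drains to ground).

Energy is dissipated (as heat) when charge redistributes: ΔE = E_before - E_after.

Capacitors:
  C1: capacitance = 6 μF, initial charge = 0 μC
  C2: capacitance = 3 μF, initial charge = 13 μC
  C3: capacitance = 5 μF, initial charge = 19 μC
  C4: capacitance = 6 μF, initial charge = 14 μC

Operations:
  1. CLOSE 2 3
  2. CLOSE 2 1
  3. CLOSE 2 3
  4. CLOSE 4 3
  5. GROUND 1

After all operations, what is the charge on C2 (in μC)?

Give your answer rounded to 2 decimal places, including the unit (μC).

Answer: 9.00 μC

Derivation:
Initial: C1(6μF, Q=0μC, V=0.00V), C2(3μF, Q=13μC, V=4.33V), C3(5μF, Q=19μC, V=3.80V), C4(6μF, Q=14μC, V=2.33V)
Op 1: CLOSE 2-3: Q_total=32.00, C_total=8.00, V=4.00; Q2=12.00, Q3=20.00; dissipated=0.267
Op 2: CLOSE 2-1: Q_total=12.00, C_total=9.00, V=1.33; Q2=4.00, Q1=8.00; dissipated=16.000
Op 3: CLOSE 2-3: Q_total=24.00, C_total=8.00, V=3.00; Q2=9.00, Q3=15.00; dissipated=6.667
Op 4: CLOSE 4-3: Q_total=29.00, C_total=11.00, V=2.64; Q4=15.82, Q3=13.18; dissipated=0.606
Op 5: GROUND 1: Q1=0; energy lost=5.333
Final charges: Q1=0.00, Q2=9.00, Q3=13.18, Q4=15.82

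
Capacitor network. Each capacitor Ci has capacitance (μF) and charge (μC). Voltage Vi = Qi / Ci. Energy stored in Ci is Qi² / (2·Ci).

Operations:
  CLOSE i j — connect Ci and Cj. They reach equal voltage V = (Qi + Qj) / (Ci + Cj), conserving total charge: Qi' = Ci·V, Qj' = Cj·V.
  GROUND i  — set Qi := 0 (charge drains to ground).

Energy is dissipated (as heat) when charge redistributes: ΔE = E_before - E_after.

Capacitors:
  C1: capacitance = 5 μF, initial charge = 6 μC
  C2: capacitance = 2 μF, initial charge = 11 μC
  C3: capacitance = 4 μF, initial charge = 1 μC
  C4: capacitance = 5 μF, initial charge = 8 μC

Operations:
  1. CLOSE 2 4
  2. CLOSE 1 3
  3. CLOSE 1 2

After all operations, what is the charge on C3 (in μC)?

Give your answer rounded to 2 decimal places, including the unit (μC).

Answer: 3.11 μC

Derivation:
Initial: C1(5μF, Q=6μC, V=1.20V), C2(2μF, Q=11μC, V=5.50V), C3(4μF, Q=1μC, V=0.25V), C4(5μF, Q=8μC, V=1.60V)
Op 1: CLOSE 2-4: Q_total=19.00, C_total=7.00, V=2.71; Q2=5.43, Q4=13.57; dissipated=10.864
Op 2: CLOSE 1-3: Q_total=7.00, C_total=9.00, V=0.78; Q1=3.89, Q3=3.11; dissipated=1.003
Op 3: CLOSE 1-2: Q_total=9.32, C_total=7.00, V=1.33; Q1=6.66, Q2=2.66; dissipated=2.679
Final charges: Q1=6.66, Q2=2.66, Q3=3.11, Q4=13.57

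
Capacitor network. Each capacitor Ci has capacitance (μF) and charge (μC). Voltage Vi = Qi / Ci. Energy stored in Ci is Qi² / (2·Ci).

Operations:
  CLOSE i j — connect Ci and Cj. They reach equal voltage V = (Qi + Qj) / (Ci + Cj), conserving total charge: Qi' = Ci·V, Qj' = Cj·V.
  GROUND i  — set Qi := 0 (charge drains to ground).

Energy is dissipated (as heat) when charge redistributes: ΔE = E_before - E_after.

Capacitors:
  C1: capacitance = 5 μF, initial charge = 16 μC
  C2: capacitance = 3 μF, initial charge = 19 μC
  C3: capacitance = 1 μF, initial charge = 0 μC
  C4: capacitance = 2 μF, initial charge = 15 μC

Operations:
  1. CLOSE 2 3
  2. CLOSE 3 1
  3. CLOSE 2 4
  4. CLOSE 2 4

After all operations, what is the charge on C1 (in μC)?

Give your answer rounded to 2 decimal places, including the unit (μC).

Initial: C1(5μF, Q=16μC, V=3.20V), C2(3μF, Q=19μC, V=6.33V), C3(1μF, Q=0μC, V=0.00V), C4(2μF, Q=15μC, V=7.50V)
Op 1: CLOSE 2-3: Q_total=19.00, C_total=4.00, V=4.75; Q2=14.25, Q3=4.75; dissipated=15.042
Op 2: CLOSE 3-1: Q_total=20.75, C_total=6.00, V=3.46; Q3=3.46, Q1=17.29; dissipated=1.001
Op 3: CLOSE 2-4: Q_total=29.25, C_total=5.00, V=5.85; Q2=17.55, Q4=11.70; dissipated=4.537
Op 4: CLOSE 2-4: Q_total=29.25, C_total=5.00, V=5.85; Q2=17.55, Q4=11.70; dissipated=0.000
Final charges: Q1=17.29, Q2=17.55, Q3=3.46, Q4=11.70

Answer: 17.29 μC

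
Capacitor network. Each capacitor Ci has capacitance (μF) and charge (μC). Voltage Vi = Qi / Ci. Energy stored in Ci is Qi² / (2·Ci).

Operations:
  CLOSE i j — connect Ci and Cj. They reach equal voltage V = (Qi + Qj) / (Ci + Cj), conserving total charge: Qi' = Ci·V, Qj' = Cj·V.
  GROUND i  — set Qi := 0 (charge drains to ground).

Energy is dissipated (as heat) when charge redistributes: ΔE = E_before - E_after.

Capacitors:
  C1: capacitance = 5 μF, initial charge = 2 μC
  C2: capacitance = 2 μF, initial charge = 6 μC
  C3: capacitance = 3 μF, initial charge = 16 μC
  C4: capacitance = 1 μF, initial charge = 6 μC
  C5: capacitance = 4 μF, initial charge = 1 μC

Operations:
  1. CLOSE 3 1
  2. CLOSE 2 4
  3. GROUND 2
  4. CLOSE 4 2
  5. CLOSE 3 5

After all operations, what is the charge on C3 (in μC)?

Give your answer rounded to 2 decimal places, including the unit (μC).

Initial: C1(5μF, Q=2μC, V=0.40V), C2(2μF, Q=6μC, V=3.00V), C3(3μF, Q=16μC, V=5.33V), C4(1μF, Q=6μC, V=6.00V), C5(4μF, Q=1μC, V=0.25V)
Op 1: CLOSE 3-1: Q_total=18.00, C_total=8.00, V=2.25; Q3=6.75, Q1=11.25; dissipated=22.817
Op 2: CLOSE 2-4: Q_total=12.00, C_total=3.00, V=4.00; Q2=8.00, Q4=4.00; dissipated=3.000
Op 3: GROUND 2: Q2=0; energy lost=16.000
Op 4: CLOSE 4-2: Q_total=4.00, C_total=3.00, V=1.33; Q4=1.33, Q2=2.67; dissipated=5.333
Op 5: CLOSE 3-5: Q_total=7.75, C_total=7.00, V=1.11; Q3=3.32, Q5=4.43; dissipated=3.429
Final charges: Q1=11.25, Q2=2.67, Q3=3.32, Q4=1.33, Q5=4.43

Answer: 3.32 μC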